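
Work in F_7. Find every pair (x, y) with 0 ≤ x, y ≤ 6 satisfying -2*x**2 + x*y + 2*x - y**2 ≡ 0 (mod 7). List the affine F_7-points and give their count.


Affine F_7-points: {(0, 0), (1, 0), (1, 1), (2, 3), (2, 6), (4, 1), (4, 3)}; count = 7.

For each of the 49 pairs (x, y) ∈ F_7², evaluate f(x, y) mod 7. Record the zeros.
  x = 0: [0↦0, 1↦6, 2↦3, 3↦5, 4↦5, 5↦3, 6↦6]  zeros at y ∈ {0}
  x = 1: [0↦0, 1↦0, 2↦5, 3↦1, 4↦2, 5↦1, 6↦5]  zeros at y ∈ {0, 1}
  x = 2: [0↦3, 1↦4, 2↦3, 3↦0, 4↦2, 5↦2, 6↦0]  zeros at y ∈ {3, 6}
  x = 3: [0↦2, 1↦4, 2↦4, 3↦2, 4↦5, 5↦6, 6↦5]  zeros at y ∈ ∅
  x = 4: [0↦4, 1↦0, 2↦1, 3↦0, 4↦4, 5↦6, 6↦6]  zeros at y ∈ {1, 3}
  x = 5: [0↦2, 1↦6, 2↦1, 3↦1, 4↦6, 5↦2, 6↦3]  zeros at y ∈ ∅
  x = 6: [0↦3, 1↦1, 2↦4, 3↦5, 4↦4, 5↦1, 6↦3]  zeros at y ∈ ∅
Collecting zeros: affine points = {(0, 0), (1, 0), (1, 1), (2, 3), (2, 6), (4, 1), (4, 3)}.
Total count |C(F_7)_aff| = 7.


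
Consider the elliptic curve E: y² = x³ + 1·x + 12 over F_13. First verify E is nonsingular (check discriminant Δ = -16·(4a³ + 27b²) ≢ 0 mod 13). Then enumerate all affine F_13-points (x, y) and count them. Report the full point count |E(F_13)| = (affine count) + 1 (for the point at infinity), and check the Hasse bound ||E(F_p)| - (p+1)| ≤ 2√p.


Affine points = {(0, 5), (0, 8), (1, 1), (1, 12), (2, 3), (2, 10), (3, 4), (3, 9), (5, 5), (5, 8), (6, 0), (8, 5), (8, 8), (9, 3), (9, 10), (12, 6), (12, 7)}; affine count = 17; |E(F_13)| = 18.

Discriminant check: Δ ∝ 4a³ + 27b² = 4·1³ + 27·12² = 4·1 + 27·144 ≡ 5 (mod 13). Nonzero ⇒ E is nonsingular.
For each x ∈ F_13, compute rhs = x³ + 1·x + 12 mod 13, then count y ∈ F_13 with y² ≡ rhs.
  x = 0: rhs = 12, matching y values: 5, 8 (2 points).
  x = 1: rhs = 1, matching y values: 1, 12 (2 points).
  x = 2: rhs = 9, matching y values: 3, 10 (2 points).
  x = 3: rhs = 3, matching y values: 4, 9 (2 points).
  x = 4: rhs = 2, matching y values: none (0 points).
  x = 5: rhs = 12, matching y values: 5, 8 (2 points).
  x = 6: rhs = 0, matching y values: 0 (1 points).
  x = 7: rhs = 11, matching y values: none (0 points).
  x = 8: rhs = 12, matching y values: 5, 8 (2 points).
  x = 9: rhs = 9, matching y values: 3, 10 (2 points).
  x = 10: rhs = 8, matching y values: none (0 points).
  x = 11: rhs = 2, matching y values: none (0 points).
  x = 12: rhs = 10, matching y values: 6, 7 (2 points).
Total affine count: 17.
Full point count |E(F_13)| = 17 + 1 = 18.
Hasse bound: |18 − (13+1)| = |4| = 4 ≤ 2√13 ≈ 7.2111 ✓.


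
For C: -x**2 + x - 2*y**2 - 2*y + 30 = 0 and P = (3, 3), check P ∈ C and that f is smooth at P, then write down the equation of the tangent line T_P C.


Tangent line at P: -5*x - 14*y + 57 = 0.

Step 1: f(3, 3) = 0, so P lies on C.
Step 2: partial derivatives
  f_x(x, y) = 1 - 2*x, f_y(x, y) = -4*y - 2.
  f_x(P) = -5, f_y(P) = -14 (gradient nonzero, so P is smooth).
Step 3: tangent line at P: -5·(x − 3) + -14·(y − 3) = 0.
Expanding: -5*x - 14*y + 57 = 0.


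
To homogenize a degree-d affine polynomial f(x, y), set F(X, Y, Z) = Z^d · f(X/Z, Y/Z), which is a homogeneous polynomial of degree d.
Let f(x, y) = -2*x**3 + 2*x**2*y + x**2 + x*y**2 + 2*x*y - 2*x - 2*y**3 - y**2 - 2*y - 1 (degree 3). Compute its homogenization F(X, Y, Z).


F(X, Y, Z) = -2*X**3 + 2*X**2*Y + X**2*Z + X*Y**2 + 2*X*Y*Z - 2*X*Z**2 - 2*Y**3 - Y**2*Z - 2*Y*Z**2 - Z**3

deg(f) = 3.
Substitute x = X/Z, y = Y/Z into f, then multiply by Z^3.
  monomial -2·x^3·y^0 ↦ -2·X^3·Y^0·Z^0.
  monomial 2·x^2·y^1 ↦ 2·X^2·Y^1·Z^0.
  monomial 1·x^2·y^0 ↦ 1·X^2·Y^0·Z^1.
  monomial 1·x^1·y^2 ↦ 1·X^1·Y^2·Z^0.
  monomial 2·x^1·y^1 ↦ 2·X^1·Y^1·Z^1.
  monomial -2·x^1·y^0 ↦ -2·X^1·Y^0·Z^2.
  monomial -2·x^0·y^3 ↦ -2·X^0·Y^3·Z^0.
  monomial -1·x^0·y^2 ↦ -1·X^0·Y^2·Z^1.
  monomial -2·x^0·y^1 ↦ -2·X^0·Y^1·Z^2.
  monomial -1·x^0·y^0 ↦ -1·X^0·Y^0·Z^3.
Collecting: F(X, Y, Z) = -2*X**3 + 2*X**2*Y + X**2*Z + X*Y**2 + 2*X*Y*Z - 2*X*Z**2 - 2*Y**3 - Y**2*Z - 2*Y*Z**2 - Z**3.


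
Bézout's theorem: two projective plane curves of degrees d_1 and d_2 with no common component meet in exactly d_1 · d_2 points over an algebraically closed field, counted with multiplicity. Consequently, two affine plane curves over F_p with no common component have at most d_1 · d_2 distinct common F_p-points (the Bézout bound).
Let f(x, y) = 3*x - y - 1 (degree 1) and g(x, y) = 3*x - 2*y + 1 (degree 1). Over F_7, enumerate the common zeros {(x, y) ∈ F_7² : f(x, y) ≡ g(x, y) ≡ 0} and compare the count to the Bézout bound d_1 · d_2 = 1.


Common zeros: {(1, 2)}; count = 1; Bézout bound = 1.

deg(f) = 1, deg(g) = 1, so Bézout bound = 1.
Scan x ∈ F_7. For each x, list the y ∈ F_7 with f(x, y) ≡ 0 and those with g(x, y) ≡ 0 (mod 7); the common zeros in that column are the intersection.
  x = 0: f ≡ 0 at y ∈ {6}; g ≡ 0 at y ∈ {4}; common: ∅.
  x = 1: f ≡ 0 at y ∈ {2}; g ≡ 0 at y ∈ {2}; common: {2}.
  x = 2: f ≡ 0 at y ∈ {5}; g ≡ 0 at y ∈ {0}; common: ∅.
  x = 3: f ≡ 0 at y ∈ {1}; g ≡ 0 at y ∈ {5}; common: ∅.
  x = 4: f ≡ 0 at y ∈ {4}; g ≡ 0 at y ∈ {3}; common: ∅.
  x = 5: f ≡ 0 at y ∈ {0}; g ≡ 0 at y ∈ {1}; common: ∅.
  x = 6: f ≡ 0 at y ∈ {3}; g ≡ 0 at y ∈ {6}; common: ∅.
Collecting: common zeros = {(1, 2)}, so the count is 1.
Comparison with the Bézout bound: 1 ≤ 1 = deg(f)·deg(g), as expected for curves with no common component (the bound is attained).


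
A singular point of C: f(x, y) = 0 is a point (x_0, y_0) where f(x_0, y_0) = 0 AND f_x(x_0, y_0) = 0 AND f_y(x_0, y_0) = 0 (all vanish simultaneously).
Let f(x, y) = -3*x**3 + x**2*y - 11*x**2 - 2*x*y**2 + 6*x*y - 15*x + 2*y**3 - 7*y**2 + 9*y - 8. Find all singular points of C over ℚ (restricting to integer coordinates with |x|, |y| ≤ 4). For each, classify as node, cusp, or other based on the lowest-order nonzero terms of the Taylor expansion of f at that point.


Singular points: {(-1, 1)}; classification: node.

Compute partial derivatives:
  f_x = -9*x**2 + 2*x*y - 22*x - 2*y**2 + 6*y - 15.
  f_y = x**2 - 4*x*y + 6*x + 6*y**2 - 14*y + 9.
Scan x_0 ∈ {−4, ..., 4}. For each x_0, f_y(x_0, y) is a polynomial in y; find its integer roots y ∈ {−4, ..., 4}, then test f_x and f at those candidates.
  x = -4: f_y(-4, y) = 6*y**2 + 2*y + 1; no integer root y with |y| ≤ 4.
  x = -3: f_y(-3, y) = 6*y**2 - 2*y; vanishes at y ∈ {0}. (-3, 0): f_x = -30 ≠ 0.
  x = -2: f_y(-2, y) = 6*y**2 - 6*y + 1; no integer root y with |y| ≤ 4.
  x = -1: f_y(-1, y) = 6*y**2 - 10*y + 4; vanishes at y ∈ {1}. (-1, 1): f_x = 0, f = 0 — SINGULAR.
  x = 0: f_y(0, y) = 6*y**2 - 14*y + 9; no integer root y with |y| ≤ 4.
  x = 1: f_y(1, y) = 6*y**2 - 18*y + 16; no integer root y with |y| ≤ 4.
  x = 2: f_y(2, y) = 6*y**2 - 22*y + 25; no integer root y with |y| ≤ 4.
  x = 3: f_y(3, y) = 6*y**2 - 26*y + 36; no integer root y with |y| ≤ 4.
  x = 4: f_y(4, y) = 6*y**2 - 30*y + 49; no integer root y with |y| ≤ 4.
Only singular point on the grid: (-1, 1).
Classify: substitute x = -1 + u, y = 1 + v and expand: f = -3*u**3 + u**2*v - u**2 - 2*u*v**2 + 2*v**3 + v**2.
No constant or linear terms (consistent with a singular point). Quadratic part: -u**2 + v**2. Cubic part: -3*u**3 + u**2*v - 2*u*v**2 + 2*v**3.
The quadratic part v**2 - u**2 = (v − u)(v + u) splits into two distinct linear factors, so there are two distinct tangent lines y − 1 = ±(x − -1) — this is a node (ordinary double point).
Classification: node.


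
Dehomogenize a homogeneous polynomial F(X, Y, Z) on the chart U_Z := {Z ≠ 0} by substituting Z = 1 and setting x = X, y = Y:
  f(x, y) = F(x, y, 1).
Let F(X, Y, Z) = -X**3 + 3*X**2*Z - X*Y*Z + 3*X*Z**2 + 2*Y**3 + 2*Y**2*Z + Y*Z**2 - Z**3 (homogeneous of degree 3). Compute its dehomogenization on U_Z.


f(x, y) = -x**3 + 3*x**2 - x*y + 3*x + 2*y**3 + 2*y**2 + y - 1

On U_Z we set Z = 1. Each monomial c·X^i·Y^j·Z^k in F becomes c·x^i·y^j·1^k = c·x^i·y^j.
Substituting Z = 1: F(X, Y, 1) = -x**3 + 3*x**2 - x*y + 3*x + 2*y**3 + 2*y**2 + y - 1.
Note: deg(f) ≤ deg(F) = 3; strict inequality happens when F is divisible by Z (lost terms).


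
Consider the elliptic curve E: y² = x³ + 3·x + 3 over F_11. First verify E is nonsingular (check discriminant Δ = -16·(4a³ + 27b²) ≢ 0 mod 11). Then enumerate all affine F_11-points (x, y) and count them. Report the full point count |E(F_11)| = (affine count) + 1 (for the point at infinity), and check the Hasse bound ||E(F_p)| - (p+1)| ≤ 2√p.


Affine points = {(0, 5), (0, 6), (5, 0), (7, 2), (7, 9), (8, 0), (9, 0)}; affine count = 7; |E(F_11)| = 8.

Discriminant check: Δ ∝ 4a³ + 27b² = 4·3³ + 27·3² = 4·27 + 27·9 ≡ 10 (mod 11). Nonzero ⇒ E is nonsingular.
For each x ∈ F_11, compute rhs = x³ + 3·x + 3 mod 11, then count y ∈ F_11 with y² ≡ rhs.
  x = 0: rhs = 3, matching y values: 5, 6 (2 points).
  x = 1: rhs = 7, matching y values: none (0 points).
  x = 2: rhs = 6, matching y values: none (0 points).
  x = 3: rhs = 6, matching y values: none (0 points).
  x = 4: rhs = 2, matching y values: none (0 points).
  x = 5: rhs = 0, matching y values: 0 (1 points).
  x = 6: rhs = 6, matching y values: none (0 points).
  x = 7: rhs = 4, matching y values: 2, 9 (2 points).
  x = 8: rhs = 0, matching y values: 0 (1 points).
  x = 9: rhs = 0, matching y values: 0 (1 points).
  x = 10: rhs = 10, matching y values: none (0 points).
Total affine count: 7.
Full point count |E(F_11)| = 7 + 1 = 8.
Hasse bound: |8 − (11+1)| = |-4| = 4 ≤ 2√11 ≈ 6.6332 ✓.


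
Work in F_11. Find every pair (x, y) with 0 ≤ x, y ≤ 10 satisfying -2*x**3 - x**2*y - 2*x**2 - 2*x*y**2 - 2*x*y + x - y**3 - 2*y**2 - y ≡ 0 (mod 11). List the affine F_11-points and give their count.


Affine F_11-points: {(0, 0), (0, 10), (1, 8), (2, 0), (2, 8), (3, 8), (6, 2), (6, 7), (6, 10), (7, 1), (7, 4), (8, 0), (8, 2), (10, 10)}; count = 14.

For each of the 121 pairs (x, y) ∈ F_11², evaluate f(x, y) mod 11. Record the zeros.
  x = 0: [0↦0, 1↦7, 2↦4, 3↦7, 4↦10, 5↦7, 6↦3, 7↦3, 8↦1, 9↦2, 10↦0]  zeros at y ∈ {0, 10}
  x = 1: [0↦8, 1↦10, 2↦9, 3↦10, 4↦7, 5↦5, 6↦9, 7↦2, 8↦0, 9↦8, 10↦9]  zeros at y ∈ {8}
  x = 2: [0↦0, 1↦6, 2↦5, 3↦2, 4↦2, 5↦10, 6↦9, 7↦4, 8↦0, 9↦2, 10↦4]  zeros at y ∈ {0, 8}
  x = 3: [0↦8, 1↦5, 2↦2, 3↦4, 4↦5, 5↦10, 6↦2, 7↦8, 8↦0, 9↦5, 10↦6]  zeros at y ∈ {8}
  x = 4: [0↦9, 1↦6, 2↦10, 3↦4, 4↦4, 5↦4, 6↦9, 7↦2, 8↦10, 9↦5, 10↦3]  zeros at y ∈ ∅
  x = 5: [0↦2, 1↦8, 2↦6, 3↦1, 4↦9, 5↦2, 6↦7, 7↦7, 8↦7, 9↦1, 10↦5]  zeros at y ∈ ∅
  x = 6: [0↦8, 1↦10, 2↦0, 3↦5, 4↦8, 5↦3, 6↦6, 7↦0, 8↦1, 9↦3, 10↦0]  zeros at y ∈ {2, 7, 10}
  x = 7: [0↦4, 1↦0, 2↦2, 3↦4, 4↦0, 5↦6, 6↦5, 7↦2, 8↦2, 9↦10, 10↦9]  zeros at y ∈ {1, 4}
  x = 8: [0↦0, 1↦10, 2↦0, 3↦8, 4↦6, 5↦10, 6↦3, 7↦1, 8↦9, 9↦10, 10↦9]  zeros at y ∈ {0, 2}
  x = 9: [0↦6, 1↦6, 2↦4, 3↦5, 4↦3, 5↦3, 6↦10, 7↦7, 8↦10, 9↦2, 10↦10]  zeros at y ∈ ∅
  x = 10: [0↦10, 1↦9, 2↦2, 3↦5, 4↦1, 5↦6, 6↦3, 7↦8, 8↦4, 9↦7, 10↦0]  zeros at y ∈ {10}
Collecting zeros: affine points = {(0, 0), (0, 10), (1, 8), (2, 0), (2, 8), (3, 8), (6, 2), (6, 7), (6, 10), (7, 1), (7, 4), (8, 0), (8, 2), (10, 10)}.
Total count |C(F_11)_aff| = 14.


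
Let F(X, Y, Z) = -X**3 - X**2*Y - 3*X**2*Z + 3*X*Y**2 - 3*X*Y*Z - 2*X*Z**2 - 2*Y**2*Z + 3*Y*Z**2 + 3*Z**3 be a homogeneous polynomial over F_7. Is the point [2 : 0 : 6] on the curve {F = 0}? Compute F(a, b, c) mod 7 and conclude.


F(2,0,6) ≡ 4 (mod 7); P is NOT on the curve.

Evaluate F(2, 0, 6) term-by-term (mod 7).
  -X**3 ↦ -1·8·1·1 = -8
  -X**2*Y ↦ -1·4·0·1 = 0
  -3*X**2*Z ↦ -3·4·1·6 = -72
  3*X*Y**2 ↦ 3·2·0·1 = 0
  -3*X*Y*Z ↦ -3·2·0·6 = 0
  -2*X*Z**2 ↦ -2·2·1·36 = -144
  -2*Y**2*Z ↦ -2·1·0·6 = 0
  3*Y*Z**2 ↦ 3·1·0·36 = 0
  3*Z**3 ↦ 3·1·1·216 = 648
Sum: F(2, 0, 6) = (-8) + (0) + (-72) + (0) + (0) + (-144) + (0) + (0) + (648) = 424.
Reducing mod 7: 424 ≡ 4 (mod 7).
Since F(a, b, c) ≡ 4 ≠ 0 (mod 7), P does NOT lie on the curve.


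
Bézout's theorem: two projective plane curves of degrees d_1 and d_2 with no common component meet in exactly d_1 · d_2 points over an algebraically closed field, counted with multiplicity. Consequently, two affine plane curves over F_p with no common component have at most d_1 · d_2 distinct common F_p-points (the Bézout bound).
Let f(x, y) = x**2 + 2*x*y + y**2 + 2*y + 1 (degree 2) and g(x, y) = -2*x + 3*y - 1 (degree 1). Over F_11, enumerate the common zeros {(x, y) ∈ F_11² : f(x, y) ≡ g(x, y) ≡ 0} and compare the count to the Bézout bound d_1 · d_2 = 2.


Common zeros: ∅; count = 0; Bézout bound = 2.

deg(f) = 2, deg(g) = 1, so Bézout bound = 2.
Scan x ∈ F_11. For each x, list the y ∈ F_11 with f(x, y) ≡ 0 and those with g(x, y) ≡ 0 (mod 11); the common zeros in that column are the intersection.
  x = 0: f ≡ 0 at y ∈ {10}; g ≡ 0 at y ∈ {4}; common: ∅.
  x = 1: f ≡ 0 at y ∈ ∅; g ≡ 0 at y ∈ {1}; common: ∅.
  x = 2: f ≡ 0 at y ∈ {6, 10}; g ≡ 0 at y ∈ {9}; common: ∅.
  x = 3: f ≡ 0 at y ∈ ∅; g ≡ 0 at y ∈ {6}; common: ∅.
  x = 4: f ≡ 0 at y ∈ ∅; g ≡ 0 at y ∈ {3}; common: ∅.
  x = 5: f ≡ 0 at y ∈ ∅; g ≡ 0 at y ∈ {0}; common: ∅.
  x = 6: f ≡ 0 at y ∈ {3, 5}; g ≡ 0 at y ∈ {8}; common: ∅.
  x = 7: f ≡ 0 at y ∈ {8, 9}; g ≡ 0 at y ∈ {5}; common: ∅.
  x = 8: f ≡ 0 at y ∈ {6, 9}; g ≡ 0 at y ∈ {2}; common: ∅.
  x = 9: f ≡ 0 at y ∈ ∅; g ≡ 0 at y ∈ {10}; common: ∅.
  x = 10: f ≡ 0 at y ∈ {3, 8}; g ≡ 0 at y ∈ {7}; common: ∅.
Collecting: common zeros = ∅, so the count is 0.
Comparison with the Bézout bound: 0 ≤ 2 = deg(f)·deg(g), as expected for curves with no common component (the affine F_11-count falls short of the bound because intersections may lie at infinity, over extension fields, or carry multiplicity).


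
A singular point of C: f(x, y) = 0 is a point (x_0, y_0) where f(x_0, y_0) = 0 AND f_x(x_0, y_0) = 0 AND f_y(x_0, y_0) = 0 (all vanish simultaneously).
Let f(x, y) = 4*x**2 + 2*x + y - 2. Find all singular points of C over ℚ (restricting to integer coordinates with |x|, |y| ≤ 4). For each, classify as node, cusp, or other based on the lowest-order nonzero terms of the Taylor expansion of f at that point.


No singular points in the scanned grid; C is smooth there.

Compute partial derivatives:
  f_x = 8*x + 2.
  f_y = 1.
f_y = 1 is a nonzero constant, so f_y never vanishes: no point (x, y) can satisfy f = f_x = f_y = 0. In particular no (x, y) ∈ {−4, ..., 4}² is singular; the curve is smooth.


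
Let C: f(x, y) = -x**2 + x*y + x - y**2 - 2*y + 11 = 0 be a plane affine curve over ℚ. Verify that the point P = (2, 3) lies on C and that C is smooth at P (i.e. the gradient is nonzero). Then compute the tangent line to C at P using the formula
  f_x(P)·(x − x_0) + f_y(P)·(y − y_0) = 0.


Tangent line at P: 18 - 6*y = 0.

Step 1: f(2, 3) = 0, so P lies on C.
Step 2: partial derivatives
  f_x(x, y) = -2*x + y + 1, f_y(x, y) = x - 2*y - 2.
  f_x(P) = 0, f_y(P) = -6 (gradient nonzero, so P is smooth).
Step 3: tangent line at P: 0·(x − 2) + -6·(y − 3) = 0.
Expanding: 18 - 6*y = 0.


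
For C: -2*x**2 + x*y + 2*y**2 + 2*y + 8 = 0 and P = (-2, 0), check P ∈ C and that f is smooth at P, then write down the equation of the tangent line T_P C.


Tangent line at P: 8*x + 16 = 0.

Step 1: f(-2, 0) = 0, so P lies on C.
Step 2: partial derivatives
  f_x(x, y) = -4*x + y, f_y(x, y) = x + 4*y + 2.
  f_x(P) = 8, f_y(P) = 0 (gradient nonzero, so P is smooth).
Step 3: tangent line at P: 8·(x − -2) + 0·(y − 0) = 0.
Expanding: 8*x + 16 = 0.


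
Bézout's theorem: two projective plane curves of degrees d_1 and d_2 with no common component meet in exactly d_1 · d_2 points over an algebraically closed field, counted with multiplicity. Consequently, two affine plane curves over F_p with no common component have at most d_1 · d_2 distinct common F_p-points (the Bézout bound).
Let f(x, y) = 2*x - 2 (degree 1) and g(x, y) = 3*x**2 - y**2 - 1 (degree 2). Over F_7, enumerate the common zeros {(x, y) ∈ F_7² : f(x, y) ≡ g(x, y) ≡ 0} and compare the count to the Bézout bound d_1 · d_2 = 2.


Common zeros: {(1, 3), (1, 4)}; count = 2; Bézout bound = 2.

deg(f) = 1, deg(g) = 2, so Bézout bound = 2.
Scan x ∈ F_7. For each x, list the y ∈ F_7 with f(x, y) ≡ 0 and those with g(x, y) ≡ 0 (mod 7); the common zeros in that column are the intersection.
  x = 0: f ≡ 0 at y ∈ ∅; g ≡ 0 at y ∈ ∅; common: ∅.
  x = 1: f ≡ 0 at y ∈ {0, 1, 2, 3, 4, 5, 6}; g ≡ 0 at y ∈ {3, 4}; common: {3, 4}.
  x = 2: f ≡ 0 at y ∈ ∅; g ≡ 0 at y ∈ {2, 5}; common: ∅.
  x = 3: f ≡ 0 at y ∈ ∅; g ≡ 0 at y ∈ ∅; common: ∅.
  x = 4: f ≡ 0 at y ∈ ∅; g ≡ 0 at y ∈ ∅; common: ∅.
  x = 5: f ≡ 0 at y ∈ ∅; g ≡ 0 at y ∈ {2, 5}; common: ∅.
  x = 6: f ≡ 0 at y ∈ ∅; g ≡ 0 at y ∈ {3, 4}; common: ∅.
Collecting: common zeros = {(1, 3), (1, 4)}, so the count is 2.
Comparison with the Bézout bound: 2 ≤ 2 = deg(f)·deg(g), as expected for curves with no common component (the bound is attained).


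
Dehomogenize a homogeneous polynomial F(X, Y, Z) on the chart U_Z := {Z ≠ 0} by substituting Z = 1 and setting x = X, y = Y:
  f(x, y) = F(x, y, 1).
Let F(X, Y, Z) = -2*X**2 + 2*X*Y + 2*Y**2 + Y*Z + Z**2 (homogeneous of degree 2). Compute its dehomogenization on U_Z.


f(x, y) = -2*x**2 + 2*x*y + 2*y**2 + y + 1

On U_Z we set Z = 1. Each monomial c·X^i·Y^j·Z^k in F becomes c·x^i·y^j·1^k = c·x^i·y^j.
Substituting Z = 1: F(X, Y, 1) = -2*x**2 + 2*x*y + 2*y**2 + y + 1.
Note: deg(f) ≤ deg(F) = 2; strict inequality happens when F is divisible by Z (lost terms).


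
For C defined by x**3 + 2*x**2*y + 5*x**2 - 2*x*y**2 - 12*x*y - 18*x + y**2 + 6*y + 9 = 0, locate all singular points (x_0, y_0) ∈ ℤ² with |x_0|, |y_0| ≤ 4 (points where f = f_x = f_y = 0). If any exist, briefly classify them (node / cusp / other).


Singular points: {(0, -3)}; classification: node.

Compute partial derivatives:
  f_x = 3*x**2 + 4*x*y + 10*x - 2*y**2 - 12*y - 18.
  f_y = 2*x**2 - 4*x*y - 12*x + 2*y + 6.
Scan x_0 ∈ {−4, ..., 4}. For each x_0, f_y(x_0, y) is a polynomial in y; find its integer roots y ∈ {−4, ..., 4}, then test f_x and f at those candidates.
  x = -4: f_y(-4, y) = 18*y + 86; no integer root y with |y| ≤ 4.
  x = -3: f_y(-3, y) = 14*y + 60; no integer root y with |y| ≤ 4.
  x = -2: f_y(-2, y) = 10*y + 38; no integer root y with |y| ≤ 4.
  x = -1: f_y(-1, y) = 6*y + 20; no integer root y with |y| ≤ 4.
  x = 0: f_y(0, y) = 2*y + 6; vanishes at y ∈ {-3}. (0, -3): f_x = 0, f = 0 — SINGULAR.
  x = 1: f_y(1, y) = -2*y - 4; vanishes at y ∈ {-2}. (1, -2): f_x = 3 ≠ 0.
  x = 2: f_y(2, y) = -6*y - 10; no integer root y with |y| ≤ 4.
  x = 3: f_y(3, y) = -10*y - 12; no integer root y with |y| ≤ 4.
  x = 4: f_y(4, y) = -14*y - 10; no integer root y with |y| ≤ 4.
Only singular point on the grid: (0, -3).
Classify: substitute x = 0 + u, y = -3 + v and expand: f = u**3 + 2*u**2*v - u**2 - 2*u*v**2 + v**2.
No constant or linear terms (consistent with a singular point). Quadratic part: -u**2 + v**2. Cubic part: u**3 + 2*u**2*v - 2*u*v**2.
The quadratic part v**2 - u**2 = (v − u)(v + u) splits into two distinct linear factors, so there are two distinct tangent lines y − -3 = ±(x − 0) — this is a node (ordinary double point).
Classification: node.


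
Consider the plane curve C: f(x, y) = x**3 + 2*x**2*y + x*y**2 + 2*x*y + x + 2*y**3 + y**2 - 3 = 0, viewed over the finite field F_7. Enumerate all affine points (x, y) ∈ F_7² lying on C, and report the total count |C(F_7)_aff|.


Affine F_7-points: {(0, 1), (1, 1), (1, 4), (2, 0), (2, 4), (2, 5), (3, 3), (3, 4), (3, 5), (4, 1), (4, 6), (5, 2), (6, 3), (6, 5), (6, 6)}; count = 15.

For each of the 49 pairs (x, y) ∈ F_7², evaluate f(x, y) mod 7. Record the zeros.
  x = 0: [0↦4, 1↦0, 2↦3, 3↦4, 4↦1, 5↦6, 6↦3]  zeros at y ∈ {1}
  x = 1: [0↦6, 1↦0, 2↦3, 3↦6, 4↦0, 5↦4, 6↦2]  zeros at y ∈ {1, 4}
  x = 2: [0↦0, 1↦3, 2↦3, 3↦5, 4↦0, 5↦0, 6↦3]  zeros at y ∈ {0, 4, 5}
  x = 3: [0↦6, 1↦1, 2↦2, 3↦0, 4↦0, 5↦0, 6↦5]  zeros at y ∈ {3, 4, 5}
  x = 4: [0↦2, 1↦0, 2↦6, 3↦4, 4↦6, 5↦3, 6↦0]  zeros at y ∈ {1, 6}
  x = 5: [0↦1, 1↦6, 2↦0, 3↦2, 4↦3, 5↦1, 6↦1]  zeros at y ∈ {2}
  x = 6: [0↦2, 1↦4, 2↦4, 3↦0, 4↦4, 5↦0, 6↦0]  zeros at y ∈ {3, 5, 6}
Collecting zeros: affine points = {(0, 1), (1, 1), (1, 4), (2, 0), (2, 4), (2, 5), (3, 3), (3, 4), (3, 5), (4, 1), (4, 6), (5, 2), (6, 3), (6, 5), (6, 6)}.
Total count |C(F_7)_aff| = 15.


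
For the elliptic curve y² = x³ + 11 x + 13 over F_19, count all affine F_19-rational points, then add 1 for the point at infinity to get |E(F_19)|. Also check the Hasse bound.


Affine points = {(1, 5), (1, 14), (2, 9), (2, 10), (3, 4), (3, 15), (4, 8), (4, 11), (8, 9), (8, 10), (9, 9), (9, 10), (12, 7), (12, 12), (13, 4), (13, 15), (14, 2), (14, 17), (15, 0), (18, 1), (18, 18)}; affine count = 21; |E(F_19)| = 22.

Discriminant check: Δ ∝ 4a³ + 27b² = 4·11³ + 27·13² = 4·1331 + 27·169 ≡ 7 (mod 19). Nonzero ⇒ E is nonsingular.
For each x ∈ F_19, compute rhs = x³ + 11·x + 13 mod 19, then count y ∈ F_19 with y² ≡ rhs.
  x = 0: rhs = 13, matching y values: none (0 points).
  x = 1: rhs = 6, matching y values: 5, 14 (2 points).
  x = 2: rhs = 5, matching y values: 9, 10 (2 points).
  x = 3: rhs = 16, matching y values: 4, 15 (2 points).
  x = 4: rhs = 7, matching y values: 8, 11 (2 points).
  x = 5: rhs = 3, matching y values: none (0 points).
  x = 6: rhs = 10, matching y values: none (0 points).
  x = 7: rhs = 15, matching y values: none (0 points).
  x = 8: rhs = 5, matching y values: 9, 10 (2 points).
  x = 9: rhs = 5, matching y values: 9, 10 (2 points).
  x = 10: rhs = 2, matching y values: none (0 points).
  x = 11: rhs = 2, matching y values: none (0 points).
  x = 12: rhs = 11, matching y values: 7, 12 (2 points).
  x = 13: rhs = 16, matching y values: 4, 15 (2 points).
  x = 14: rhs = 4, matching y values: 2, 17 (2 points).
  x = 15: rhs = 0, matching y values: 0 (1 points).
  x = 16: rhs = 10, matching y values: none (0 points).
  x = 17: rhs = 2, matching y values: none (0 points).
  x = 18: rhs = 1, matching y values: 1, 18 (2 points).
Total affine count: 21.
Full point count |E(F_19)| = 21 + 1 = 22.
Hasse bound: |22 − (19+1)| = |2| = 2 ≤ 2√19 ≈ 8.7178 ✓.


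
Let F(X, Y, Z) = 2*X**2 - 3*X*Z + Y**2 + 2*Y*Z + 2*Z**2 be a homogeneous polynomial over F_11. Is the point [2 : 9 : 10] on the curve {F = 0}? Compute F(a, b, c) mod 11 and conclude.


F(2,9,10) ≡ 2 (mod 11); P is NOT on the curve.

Evaluate F(2, 9, 10) term-by-term (mod 11).
  2*X**2 ↦ 2·4·1·1 = 8
  -3*X*Z ↦ -3·2·1·10 = -60
  Y**2 ↦ 1·1·81·1 = 81
  2*Y*Z ↦ 2·1·9·10 = 180
  2*Z**2 ↦ 2·1·1·100 = 200
Sum: F(2, 9, 10) = (8) + (-60) + (81) + (180) + (200) = 409.
Reducing mod 11: 409 ≡ 2 (mod 11).
Since F(a, b, c) ≡ 2 ≠ 0 (mod 11), P does NOT lie on the curve.


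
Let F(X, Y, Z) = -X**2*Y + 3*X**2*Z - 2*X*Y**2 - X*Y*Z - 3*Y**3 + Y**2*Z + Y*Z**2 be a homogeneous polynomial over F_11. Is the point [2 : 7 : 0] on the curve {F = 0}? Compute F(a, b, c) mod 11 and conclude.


F(2,7,0) ≡ 1 (mod 11); P is NOT on the curve.

Evaluate F(2, 7, 0) term-by-term (mod 11).
  -X**2*Y ↦ -1·4·7·1 = -28
  3*X**2*Z ↦ 3·4·1·0 = 0
  -2*X*Y**2 ↦ -2·2·49·1 = -196
  -X*Y*Z ↦ -1·2·7·0 = 0
  -3*Y**3 ↦ -3·1·343·1 = -1029
  Y**2*Z ↦ 1·1·49·0 = 0
  Y*Z**2 ↦ 1·1·7·0 = 0
Sum: F(2, 7, 0) = (-28) + (0) + (-196) + (0) + (-1029) + (0) + (0) = -1253.
Reducing mod 11: -1253 ≡ 1 (mod 11).
Since F(a, b, c) ≡ 1 ≠ 0 (mod 11), P does NOT lie on the curve.


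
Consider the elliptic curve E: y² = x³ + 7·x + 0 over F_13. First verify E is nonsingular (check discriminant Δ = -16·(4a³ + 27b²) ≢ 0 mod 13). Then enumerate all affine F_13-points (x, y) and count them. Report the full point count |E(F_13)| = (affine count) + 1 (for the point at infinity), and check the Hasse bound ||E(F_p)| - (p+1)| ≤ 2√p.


Affine points = {(0, 0), (2, 3), (2, 10), (3, 3), (3, 10), (4, 1), (4, 12), (5, 2), (5, 11), (8, 3), (8, 10), (9, 5), (9, 8), (10, 2), (10, 11), (11, 2), (11, 11)}; affine count = 17; |E(F_13)| = 18.

Discriminant check: Δ ∝ 4a³ + 27b² = 4·7³ + 27·0² = 4·343 + 27·0 ≡ 7 (mod 13). Nonzero ⇒ E is nonsingular.
For each x ∈ F_13, compute rhs = x³ + 7·x + 0 mod 13, then count y ∈ F_13 with y² ≡ rhs.
  x = 0: rhs = 0, matching y values: 0 (1 points).
  x = 1: rhs = 8, matching y values: none (0 points).
  x = 2: rhs = 9, matching y values: 3, 10 (2 points).
  x = 3: rhs = 9, matching y values: 3, 10 (2 points).
  x = 4: rhs = 1, matching y values: 1, 12 (2 points).
  x = 5: rhs = 4, matching y values: 2, 11 (2 points).
  x = 6: rhs = 11, matching y values: none (0 points).
  x = 7: rhs = 2, matching y values: none (0 points).
  x = 8: rhs = 9, matching y values: 3, 10 (2 points).
  x = 9: rhs = 12, matching y values: 5, 8 (2 points).
  x = 10: rhs = 4, matching y values: 2, 11 (2 points).
  x = 11: rhs = 4, matching y values: 2, 11 (2 points).
  x = 12: rhs = 5, matching y values: none (0 points).
Total affine count: 17.
Full point count |E(F_13)| = 17 + 1 = 18.
Hasse bound: |18 − (13+1)| = |4| = 4 ≤ 2√13 ≈ 7.2111 ✓.


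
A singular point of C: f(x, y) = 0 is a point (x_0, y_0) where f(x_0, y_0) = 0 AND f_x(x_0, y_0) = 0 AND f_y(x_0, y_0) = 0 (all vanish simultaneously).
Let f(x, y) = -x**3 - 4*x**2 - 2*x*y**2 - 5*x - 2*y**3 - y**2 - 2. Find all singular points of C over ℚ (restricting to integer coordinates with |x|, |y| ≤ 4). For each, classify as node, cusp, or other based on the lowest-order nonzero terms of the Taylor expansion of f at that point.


Singular points: {(-1, 0)}; classification: node.

Compute partial derivatives:
  f_x = -3*x**2 - 8*x - 2*y**2 - 5.
  f_y = -4*x*y - 6*y**2 - 2*y.
Scan x_0 ∈ {−4, ..., 4}. For each x_0, f_y(x_0, y) is a polynomial in y; find its integer roots y ∈ {−4, ..., 4}, then test f_x and f at those candidates.
  x = -4: f_y(-4, y) = -6*y**2 + 14*y; vanishes at y ∈ {0}. (-4, 0): f_x = -21 ≠ 0.
  x = -3: f_y(-3, y) = -6*y**2 + 10*y; vanishes at y ∈ {0}. (-3, 0): f_x = -8 ≠ 0.
  x = -2: f_y(-2, y) = -6*y**2 + 6*y; vanishes at y ∈ {0, 1}. (-2, 0): f_x = -1 ≠ 0; (-2, 1): f_x = -3 ≠ 0.
  x = -1: f_y(-1, y) = -6*y**2 + 2*y; vanishes at y ∈ {0}. (-1, 0): f_x = 0, f = 0 — SINGULAR.
  x = 0: f_y(0, y) = -6*y**2 - 2*y; vanishes at y ∈ {0}. (0, 0): f_x = -5 ≠ 0.
  x = 1: f_y(1, y) = -6*y**2 - 6*y; vanishes at y ∈ {-1, 0}. (1, -1): f_x = -18 ≠ 0; (1, 0): f_x = -16 ≠ 0.
  x = 2: f_y(2, y) = -6*y**2 - 10*y; vanishes at y ∈ {0}. (2, 0): f_x = -33 ≠ 0.
  x = 3: f_y(3, y) = -6*y**2 - 14*y; vanishes at y ∈ {0}. (3, 0): f_x = -56 ≠ 0.
  x = 4: f_y(4, y) = -6*y**2 - 18*y; vanishes at y ∈ {-3, 0}. (4, -3): f_x = -103 ≠ 0; (4, 0): f_x = -85 ≠ 0.
Only singular point on the grid: (-1, 0).
Classify: substitute x = -1 + u, y = 0 + v and expand: f = -u**3 - u**2 - 2*u*v**2 - 2*v**3 + v**2.
No constant or linear terms (consistent with a singular point). Quadratic part: -u**2 + v**2. Cubic part: -u**3 - 2*u*v**2 - 2*v**3.
The quadratic part v**2 - u**2 = (v − u)(v + u) splits into two distinct linear factors, so there are two distinct tangent lines y − 0 = ±(x − -1) — this is a node (ordinary double point).
Classification: node.


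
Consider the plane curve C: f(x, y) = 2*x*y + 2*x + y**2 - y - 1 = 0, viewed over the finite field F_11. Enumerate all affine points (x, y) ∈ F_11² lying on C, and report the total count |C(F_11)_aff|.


Affine F_11-points: {(0, 4), (0, 8), (3, 1), (3, 5), (5, 6), (5, 7), (6, 0), (8, 9), (9, 2), (9, 3)}; count = 10.

For each of the 121 pairs (x, y) ∈ F_11², evaluate f(x, y) mod 11. Record the zeros.
  x = 0: [0↦10, 1↦10, 2↦1, 3↦5, 4↦0, 5↦8, 6↦7, 7↦8, 8↦0, 9↦5, 10↦1]  zeros at y ∈ {4, 8}
  x = 1: [0↦1, 1↦3, 2↦7, 3↦2, 4↦10, 5↦9, 6↦10, 7↦2, 8↦7, 9↦3, 10↦1]  zeros at y ∈ ∅
  x = 2: [0↦3, 1↦7, 2↦2, 3↦10, 4↦9, 5↦10, 6↦2, 7↦7, 8↦3, 9↦1, 10↦1]  zeros at y ∈ ∅
  x = 3: [0↦5, 1↦0, 2↦8, 3↦7, 4↦8, 5↦0, 6↦5, 7↦1, 8↦10, 9↦10, 10↦1]  zeros at y ∈ {1, 5}
  x = 4: [0↦7, 1↦4, 2↦3, 3↦4, 4↦7, 5↦1, 6↦8, 7↦6, 8↦6, 9↦8, 10↦1]  zeros at y ∈ ∅
  x = 5: [0↦9, 1↦8, 2↦9, 3↦1, 4↦6, 5↦2, 6↦0, 7↦0, 8↦2, 9↦6, 10↦1]  zeros at y ∈ {6, 7}
  x = 6: [0↦0, 1↦1, 2↦4, 3↦9, 4↦5, 5↦3, 6↦3, 7↦5, 8↦9, 9↦4, 10↦1]  zeros at y ∈ {0}
  x = 7: [0↦2, 1↦5, 2↦10, 3↦6, 4↦4, 5↦4, 6↦6, 7↦10, 8↦5, 9↦2, 10↦1]  zeros at y ∈ ∅
  x = 8: [0↦4, 1↦9, 2↦5, 3↦3, 4↦3, 5↦5, 6↦9, 7↦4, 8↦1, 9↦0, 10↦1]  zeros at y ∈ {9}
  x = 9: [0↦6, 1↦2, 2↦0, 3↦0, 4↦2, 5↦6, 6↦1, 7↦9, 8↦8, 9↦9, 10↦1]  zeros at y ∈ {2, 3}
  x = 10: [0↦8, 1↦6, 2↦6, 3↦8, 4↦1, 5↦7, 6↦4, 7↦3, 8↦4, 9↦7, 10↦1]  zeros at y ∈ ∅
Collecting zeros: affine points = {(0, 4), (0, 8), (3, 1), (3, 5), (5, 6), (5, 7), (6, 0), (8, 9), (9, 2), (9, 3)}.
Total count |C(F_11)_aff| = 10.


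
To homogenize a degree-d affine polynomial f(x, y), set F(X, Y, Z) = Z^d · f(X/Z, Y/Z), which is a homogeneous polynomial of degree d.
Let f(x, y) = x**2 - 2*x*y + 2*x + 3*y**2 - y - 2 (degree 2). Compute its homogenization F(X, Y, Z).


F(X, Y, Z) = X**2 - 2*X*Y + 2*X*Z + 3*Y**2 - Y*Z - 2*Z**2

deg(f) = 2.
Substitute x = X/Z, y = Y/Z into f, then multiply by Z^2.
  monomial 1·x^2·y^0 ↦ 1·X^2·Y^0·Z^0.
  monomial -2·x^1·y^1 ↦ -2·X^1·Y^1·Z^0.
  monomial 2·x^1·y^0 ↦ 2·X^1·Y^0·Z^1.
  monomial 3·x^0·y^2 ↦ 3·X^0·Y^2·Z^0.
  monomial -1·x^0·y^1 ↦ -1·X^0·Y^1·Z^1.
  monomial -2·x^0·y^0 ↦ -2·X^0·Y^0·Z^2.
Collecting: F(X, Y, Z) = X**2 - 2*X*Y + 2*X*Z + 3*Y**2 - Y*Z - 2*Z**2.


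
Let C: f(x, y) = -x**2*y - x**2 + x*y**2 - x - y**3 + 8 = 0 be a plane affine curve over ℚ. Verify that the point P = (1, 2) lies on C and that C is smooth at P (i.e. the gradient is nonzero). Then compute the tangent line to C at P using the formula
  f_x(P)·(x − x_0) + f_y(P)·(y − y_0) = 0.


Tangent line at P: -3*x - 9*y + 21 = 0.

Step 1: f(1, 2) = 0, so P lies on C.
Step 2: partial derivatives
  f_x(x, y) = -2*x*y - 2*x + y**2 - 1, f_y(x, y) = -x**2 + 2*x*y - 3*y**2.
  f_x(P) = -3, f_y(P) = -9 (gradient nonzero, so P is smooth).
Step 3: tangent line at P: -3·(x − 1) + -9·(y − 2) = 0.
Expanding: -3*x - 9*y + 21 = 0.


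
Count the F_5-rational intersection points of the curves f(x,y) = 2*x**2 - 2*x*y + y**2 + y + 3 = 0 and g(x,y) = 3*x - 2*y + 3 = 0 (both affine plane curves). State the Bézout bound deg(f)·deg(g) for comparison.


Common zeros: {(4, 0)}; count = 1; Bézout bound = 2.

deg(f) = 2, deg(g) = 1, so Bézout bound = 2.
Scan x ∈ F_5. For each x, list the y ∈ F_5 with f(x, y) ≡ 0 and those with g(x, y) ≡ 0 (mod 5); the common zeros in that column are the intersection.
  x = 0: f ≡ 0 at y ∈ {1, 3}; g ≡ 0 at y ∈ {4}; common: ∅.
  x = 1: f ≡ 0 at y ∈ {0, 1}; g ≡ 0 at y ∈ {3}; common: ∅.
  x = 2: f ≡ 0 at y ∈ {4}; g ≡ 0 at y ∈ {2}; common: ∅.
  x = 3: f ≡ 0 at y ∈ {2, 3}; g ≡ 0 at y ∈ {1}; common: ∅.
  x = 4: f ≡ 0 at y ∈ {0, 2}; g ≡ 0 at y ∈ {0}; common: {0}.
Collecting: common zeros = {(4, 0)}, so the count is 1.
Comparison with the Bézout bound: 1 ≤ 2 = deg(f)·deg(g), as expected for curves with no common component (the affine F_5-count falls short of the bound because intersections may lie at infinity, over extension fields, or carry multiplicity).


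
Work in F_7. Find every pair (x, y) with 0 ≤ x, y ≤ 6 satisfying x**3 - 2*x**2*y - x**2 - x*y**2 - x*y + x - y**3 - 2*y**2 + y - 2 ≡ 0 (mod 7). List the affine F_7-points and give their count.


Affine F_7-points: {(1, 1), (2, 5), (3, 1), (3, 2), (3, 6), (6, 1)}; count = 6.

For each of the 49 pairs (x, y) ∈ F_7², evaluate f(x, y) mod 7. Record the zeros.
  x = 0: [0↦5, 1↦3, 2↦5, 3↦5, 4↦4, 5↦3, 6↦3]  zeros at y ∈ ∅
  x = 1: [0↦6, 1↦0, 2↦3, 3↦2, 4↦5, 5↦6, 6↦6]  zeros at y ∈ {1}
  x = 2: [0↦4, 1↦4, 2↦4, 3↦5, 4↦1, 5↦0, 6↦3]  zeros at y ∈ {5}
  x = 3: [0↦5, 1↦0, 2↦0, 3↦6, 4↦5, 5↦5, 6↦0]  zeros at y ∈ {1, 2, 6}
  x = 4: [0↦1, 1↦1, 2↦4, 3↦4, 4↦2, 5↦6, 6↦3]  zeros at y ∈ ∅
  x = 5: [0↦5, 1↦6, 2↦1, 3↦5, 4↦5, 5↦2, 6↦4]  zeros at y ∈ ∅
  x = 6: [0↦2, 1↦0, 2↦4, 3↦1, 4↦6, 5↦6, 6↦2]  zeros at y ∈ {1}
Collecting zeros: affine points = {(1, 1), (2, 5), (3, 1), (3, 2), (3, 6), (6, 1)}.
Total count |C(F_7)_aff| = 6.


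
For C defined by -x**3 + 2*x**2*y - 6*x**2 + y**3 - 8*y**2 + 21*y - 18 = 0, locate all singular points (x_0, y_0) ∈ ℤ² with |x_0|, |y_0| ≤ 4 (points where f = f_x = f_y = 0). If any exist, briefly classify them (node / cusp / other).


Singular points: {(0, 3)}; classification: cusp.

Compute partial derivatives:
  f_x = -3*x**2 + 4*x*y - 12*x.
  f_y = 2*x**2 + 3*y**2 - 16*y + 21.
Scan x_0 ∈ {−4, ..., 4}. For each x_0, f_y(x_0, y) is a polynomial in y; find its integer roots y ∈ {−4, ..., 4}, then test f_x and f at those candidates.
  x = -4: f_y(-4, y) = 3*y**2 - 16*y + 53; no integer root y with |y| ≤ 4.
  x = -3: f_y(-3, y) = 3*y**2 - 16*y + 39; no integer root y with |y| ≤ 4.
  x = -2: f_y(-2, y) = 3*y**2 - 16*y + 29; no integer root y with |y| ≤ 4.
  x = -1: f_y(-1, y) = 3*y**2 - 16*y + 23; no integer root y with |y| ≤ 4.
  x = 0: f_y(0, y) = 3*y**2 - 16*y + 21; vanishes at y ∈ {3}. (0, 3): f_x = 0, f = 0 — SINGULAR.
  x = 1: f_y(1, y) = 3*y**2 - 16*y + 23; no integer root y with |y| ≤ 4.
  x = 2: f_y(2, y) = 3*y**2 - 16*y + 29; no integer root y with |y| ≤ 4.
  x = 3: f_y(3, y) = 3*y**2 - 16*y + 39; no integer root y with |y| ≤ 4.
  x = 4: f_y(4, y) = 3*y**2 - 16*y + 53; no integer root y with |y| ≤ 4.
Only singular point on the grid: (0, 3).
Classify: substitute x = 0 + u, y = 3 + v and expand: f = -u**3 + 2*u**2*v + v**3 + v**2.
No constant or linear terms (consistent with a singular point). Quadratic part: v**2. Cubic part: -u**3 + 2*u**2*v + v**3.
The quadratic part v**2 is a perfect square, so there is a single (double) tangent line v = 0, i.e. y = 3. Restricting the cubic part to that line (v = 0) leaves -u**3 ≠ 0, so f is not divisible by v and the branch is v² ≈ u**3 to lowest order — this is a cusp.
Classification: cusp.


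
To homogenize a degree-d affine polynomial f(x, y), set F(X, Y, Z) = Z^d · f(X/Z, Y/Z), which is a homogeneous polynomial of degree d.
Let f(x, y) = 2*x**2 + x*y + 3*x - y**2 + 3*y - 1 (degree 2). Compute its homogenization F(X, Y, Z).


F(X, Y, Z) = 2*X**2 + X*Y + 3*X*Z - Y**2 + 3*Y*Z - Z**2

deg(f) = 2.
Substitute x = X/Z, y = Y/Z into f, then multiply by Z^2.
  monomial 2·x^2·y^0 ↦ 2·X^2·Y^0·Z^0.
  monomial 1·x^1·y^1 ↦ 1·X^1·Y^1·Z^0.
  monomial 3·x^1·y^0 ↦ 3·X^1·Y^0·Z^1.
  monomial -1·x^0·y^2 ↦ -1·X^0·Y^2·Z^0.
  monomial 3·x^0·y^1 ↦ 3·X^0·Y^1·Z^1.
  monomial -1·x^0·y^0 ↦ -1·X^0·Y^0·Z^2.
Collecting: F(X, Y, Z) = 2*X**2 + X*Y + 3*X*Z - Y**2 + 3*Y*Z - Z**2.


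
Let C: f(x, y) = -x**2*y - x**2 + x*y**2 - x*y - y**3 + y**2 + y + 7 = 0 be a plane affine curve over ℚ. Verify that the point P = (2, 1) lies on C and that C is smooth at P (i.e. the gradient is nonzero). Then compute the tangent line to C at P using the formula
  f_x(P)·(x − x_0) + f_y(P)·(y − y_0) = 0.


Tangent line at P: -8*x - 2*y + 18 = 0.

Step 1: f(2, 1) = 0, so P lies on C.
Step 2: partial derivatives
  f_x(x, y) = -2*x*y - 2*x + y**2 - y, f_y(x, y) = -x**2 + 2*x*y - x - 3*y**2 + 2*y + 1.
  f_x(P) = -8, f_y(P) = -2 (gradient nonzero, so P is smooth).
Step 3: tangent line at P: -8·(x − 2) + -2·(y − 1) = 0.
Expanding: -8*x - 2*y + 18 = 0.


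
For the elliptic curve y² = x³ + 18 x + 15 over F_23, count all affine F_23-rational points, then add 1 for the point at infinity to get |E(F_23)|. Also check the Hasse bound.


Affine points = {(2, 6), (2, 17), (3, 2), (3, 21), (4, 6), (4, 17), (5, 0), (7, 1), (7, 22), (8, 2), (8, 21), (9, 3), (9, 20), (11, 7), (11, 16), (12, 2), (12, 21), (13, 10), (13, 13), (15, 7), (15, 16), (16, 11), (16, 12), (17, 6), (17, 17), (20, 7), (20, 16)}; affine count = 27; |E(F_23)| = 28.

Discriminant check: Δ ∝ 4a³ + 27b² = 4·18³ + 27·15² = 4·5832 + 27·225 ≡ 9 (mod 23). Nonzero ⇒ E is nonsingular.
For each x ∈ F_23, compute rhs = x³ + 18·x + 15 mod 23, then count y ∈ F_23 with y² ≡ rhs.
  x = 0: rhs = 15, matching y values: none (0 points).
  x = 1: rhs = 11, matching y values: none (0 points).
  x = 2: rhs = 13, matching y values: 6, 17 (2 points).
  x = 3: rhs = 4, matching y values: 2, 21 (2 points).
  x = 4: rhs = 13, matching y values: 6, 17 (2 points).
  x = 5: rhs = 0, matching y values: 0 (1 points).
  x = 6: rhs = 17, matching y values: none (0 points).
  x = 7: rhs = 1, matching y values: 1, 22 (2 points).
  x = 8: rhs = 4, matching y values: 2, 21 (2 points).
  x = 9: rhs = 9, matching y values: 3, 20 (2 points).
  x = 10: rhs = 22, matching y values: none (0 points).
  x = 11: rhs = 3, matching y values: 7, 16 (2 points).
  x = 12: rhs = 4, matching y values: 2, 21 (2 points).
  x = 13: rhs = 8, matching y values: 10, 13 (2 points).
  x = 14: rhs = 21, matching y values: none (0 points).
  x = 15: rhs = 3, matching y values: 7, 16 (2 points).
  x = 16: rhs = 6, matching y values: 11, 12 (2 points).
  x = 17: rhs = 13, matching y values: 6, 17 (2 points).
  x = 18: rhs = 7, matching y values: none (0 points).
  x = 19: rhs = 17, matching y values: none (0 points).
  x = 20: rhs = 3, matching y values: 7, 16 (2 points).
  x = 21: rhs = 17, matching y values: none (0 points).
  x = 22: rhs = 19, matching y values: none (0 points).
Total affine count: 27.
Full point count |E(F_23)| = 27 + 1 = 28.
Hasse bound: |28 − (23+1)| = |4| = 4 ≤ 2√23 ≈ 9.5917 ✓.


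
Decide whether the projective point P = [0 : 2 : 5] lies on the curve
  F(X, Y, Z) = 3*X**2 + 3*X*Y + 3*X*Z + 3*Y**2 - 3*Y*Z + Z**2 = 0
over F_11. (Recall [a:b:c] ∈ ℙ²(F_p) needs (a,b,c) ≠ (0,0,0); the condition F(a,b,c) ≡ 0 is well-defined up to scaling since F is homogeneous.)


F(0,2,5) ≡ 7 (mod 11); P is NOT on the curve.

Evaluate F(0, 2, 5) term-by-term (mod 11).
  3*X**2 ↦ 3·0·1·1 = 0
  3*X*Y ↦ 3·0·2·1 = 0
  3*X*Z ↦ 3·0·1·5 = 0
  3*Y**2 ↦ 3·1·4·1 = 12
  -3*Y*Z ↦ -3·1·2·5 = -30
  Z**2 ↦ 1·1·1·25 = 25
Sum: F(0, 2, 5) = (0) + (0) + (0) + (12) + (-30) + (25) = 7.
Reducing mod 11: 7 ≡ 7 (mod 11).
Since F(a, b, c) ≡ 7 ≠ 0 (mod 11), P does NOT lie on the curve.


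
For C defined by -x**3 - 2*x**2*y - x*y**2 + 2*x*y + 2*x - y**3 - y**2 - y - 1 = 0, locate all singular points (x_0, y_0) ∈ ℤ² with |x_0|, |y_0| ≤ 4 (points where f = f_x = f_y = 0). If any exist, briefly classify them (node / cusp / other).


Singular points: {(1, -1)}; classification: node.

Compute partial derivatives:
  f_x = -3*x**2 - 4*x*y - y**2 + 2*y + 2.
  f_y = -2*x**2 - 2*x*y + 2*x - 3*y**2 - 2*y - 1.
Scan x_0 ∈ {−4, ..., 4}. For each x_0, f_y(x_0, y) is a polynomial in y; find its integer roots y ∈ {−4, ..., 4}, then test f_x and f at those candidates.
  x = -4: f_y(-4, y) = -3*y**2 + 6*y - 41; no integer root y with |y| ≤ 4.
  x = -3: f_y(-3, y) = -3*y**2 + 4*y - 25; no integer root y with |y| ≤ 4.
  x = -2: f_y(-2, y) = -3*y**2 + 2*y - 13; no integer root y with |y| ≤ 4.
  x = -1: f_y(-1, y) = -3*y**2 - 5; no integer root y with |y| ≤ 4.
  x = 0: f_y(0, y) = -3*y**2 - 2*y - 1; no integer root y with |y| ≤ 4.
  x = 1: f_y(1, y) = -3*y**2 - 4*y - 1; vanishes at y ∈ {-1}. (1, -1): f_x = 0, f = 0 — SINGULAR.
  x = 2: f_y(2, y) = -3*y**2 - 6*y - 5; no integer root y with |y| ≤ 4.
  x = 3: f_y(3, y) = -3*y**2 - 8*y - 13; no integer root y with |y| ≤ 4.
  x = 4: f_y(4, y) = -3*y**2 - 10*y - 25; no integer root y with |y| ≤ 4.
Only singular point on the grid: (1, -1).
Classify: substitute x = 1 + u, y = -1 + v and expand: f = -u**3 - 2*u**2*v - u**2 - u*v**2 - v**3 + v**2.
No constant or linear terms (consistent with a singular point). Quadratic part: -u**2 + v**2. Cubic part: -u**3 - 2*u**2*v - u*v**2 - v**3.
The quadratic part v**2 - u**2 = (v − u)(v + u) splits into two distinct linear factors, so there are two distinct tangent lines y − -1 = ±(x − 1) — this is a node (ordinary double point).
Classification: node.
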